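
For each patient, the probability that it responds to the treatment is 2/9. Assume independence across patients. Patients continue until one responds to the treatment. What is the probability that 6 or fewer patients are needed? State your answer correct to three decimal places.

Y = number of patients to the first success; geometric, p = 0.222222.
P(Y ≤ 6) = 1 − (1−p)^6 = 1 − 0.22138 = 0.77862

0.779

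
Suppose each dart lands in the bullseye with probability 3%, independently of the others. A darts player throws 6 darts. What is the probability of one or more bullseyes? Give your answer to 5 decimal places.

P(at least one) = 1 − P(none) = 1 − (1 − 0.03)^6
= 1 − 0.8329720 = 0.1670280

0.16703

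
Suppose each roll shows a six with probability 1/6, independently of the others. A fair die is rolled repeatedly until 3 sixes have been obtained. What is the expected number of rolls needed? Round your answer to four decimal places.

Y = total rolls until the third success; negative binomial with r=3, p=0.166667.
E[Y] = r / p = 3 / 0.166667 = 18.000000

18.0000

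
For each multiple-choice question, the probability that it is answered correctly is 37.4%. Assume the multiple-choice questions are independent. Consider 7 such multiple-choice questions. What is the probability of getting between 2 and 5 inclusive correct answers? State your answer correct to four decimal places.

X ~ Binomial(7, 0.374); P(2 ≤ X ≤ 5) = Σ C(7,k) p^k (1−p)^(7−k) over k:
  k=2: C(7,2)·0.374^2·0.626^5 = 0.282380
  k=3: C(7,3)·0.374^3·0.626^4 = 0.281177
  k=4: C(7,4)·0.374^4·0.626^3 = 0.167988
  k=5: C(7,5)·0.374^5·0.626^2 = 0.060218
Total = 0.791763

0.7918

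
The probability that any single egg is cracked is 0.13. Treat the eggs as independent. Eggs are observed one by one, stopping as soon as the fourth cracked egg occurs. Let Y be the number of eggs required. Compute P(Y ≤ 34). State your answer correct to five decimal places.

0.66122

Finishing within 34 eggs ⇔ at least 4 successes in the first 34. With X ~ Binomial(34, 0.13), P(Y ≤ 34) = 1 − P(X ≤ 3).
  k=0: C(34,0)·0.13^0·0.87^34 = 0.0087832
  k=1: C(34,1)·0.13^1·0.87^33 = 0.0446229
  k=2: C(34,2)·0.13^2·0.87^32 = 0.1100185
  k=3: C(34,3)·0.13^3·0.87^31 = 0.1753551
1 − 0.3387797 = 0.6612203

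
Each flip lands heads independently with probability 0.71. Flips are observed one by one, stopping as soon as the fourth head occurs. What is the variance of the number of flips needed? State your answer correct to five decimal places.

Y = total flips until the fourth success; negative binomial with r=4, p=0.71.
Var(Y) = r(1−p)/p² = 4·0.29 / 0.71² = 2.3011307

2.30113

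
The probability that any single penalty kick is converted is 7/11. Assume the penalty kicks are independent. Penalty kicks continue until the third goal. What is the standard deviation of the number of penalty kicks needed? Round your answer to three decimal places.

Y = total penalty kicks until the third success; negative binomial with r=3, p=0.636364.
SD(Y) = √[r(1−p)/p²] = √(2.69388) = 1.64130

1.641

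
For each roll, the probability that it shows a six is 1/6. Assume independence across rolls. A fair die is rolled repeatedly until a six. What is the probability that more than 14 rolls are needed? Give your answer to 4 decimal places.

Y = number of rolls to the first success; geometric, p = 0.166667.
P(Y > 14) = P(first 14 all fail) = (1−p)^14 = 0.077887

0.0779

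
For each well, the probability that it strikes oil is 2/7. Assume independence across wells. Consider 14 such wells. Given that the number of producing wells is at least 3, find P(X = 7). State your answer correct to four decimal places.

X ~ Binomial(14, 0.285714). Want P(X=7 | X≥3) = P(X=7) / P(X≥3).
P(X=7) = C(14,7)·0.285714^7·0.714286^7 = 0.050603
P(X≥3) = 1 − 0.008999 − 0.050396 − 0.131029 = 0.809575
Ratio = 0.050603 / 0.809575 = 0.062505

0.0625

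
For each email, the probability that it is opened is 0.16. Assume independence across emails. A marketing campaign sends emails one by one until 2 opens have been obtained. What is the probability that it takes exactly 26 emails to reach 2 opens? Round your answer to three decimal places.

Y = trial on which the second success occurs; negative binomial, r=2, p=0.16.
P(Y=26) = C(25,1) · p^2 · (1−p)^24
= 25 · 0.0256 · 0.01523 = 0.00975

0.010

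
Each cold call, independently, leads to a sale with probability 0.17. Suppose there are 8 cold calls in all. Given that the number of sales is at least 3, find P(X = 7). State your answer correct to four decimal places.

0.0002

X ~ Binomial(8, 0.17). Want P(X=7 | X≥3) = P(X=7) / P(X≥3).
P(X=7) = C(8,7)·0.17^7·0.83^1 = 0.000027
P(X≥3) = 1 − 0.225229 − 0.369050 − 0.264560 = 0.141160
Ratio = 0.000027 / 0.141160 = 0.000193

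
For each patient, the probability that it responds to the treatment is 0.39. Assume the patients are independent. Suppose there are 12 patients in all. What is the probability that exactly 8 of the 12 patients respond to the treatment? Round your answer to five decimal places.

X ~ Binomial(n=12, p=0.39).
P(X=8) = C(12,8) · p^8 · (1−p)^4
= 495 · 0.0005352 · 0.13846 = 0.0366810

0.03668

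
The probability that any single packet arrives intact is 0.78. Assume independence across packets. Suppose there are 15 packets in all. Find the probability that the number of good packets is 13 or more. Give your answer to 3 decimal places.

X ~ Binomial(15, 0.78); P(X ≥ 13) = Σ C(15,k) p^k (1−p)^(15−k) over k:
  k=13: C(15,13)·0.78^13·0.22^2 = 0.20103
  k=14: C(15,14)·0.78^14·0.22^1 = 0.10182
  k=15: C(15,15)·0.78^15·0.22^0 = 0.02407
Total = 0.32692

0.327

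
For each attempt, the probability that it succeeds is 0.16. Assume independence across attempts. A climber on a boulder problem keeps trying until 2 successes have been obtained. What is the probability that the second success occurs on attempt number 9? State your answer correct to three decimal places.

Y = trial on which the second success occurs; negative binomial, r=2, p=0.16.
P(Y=9) = C(8,1) · p^2 · (1−p)^7
= 8 · 0.0256 · 0.29509 = 0.06043

0.060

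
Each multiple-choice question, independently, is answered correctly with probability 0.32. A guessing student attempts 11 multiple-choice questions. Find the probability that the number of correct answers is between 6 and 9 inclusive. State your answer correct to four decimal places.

X ~ Binomial(11, 0.32); P(6 ≤ X ≤ 9) = Σ C(11,k) p^k (1−p)^(11−k) over k:
  k=6: C(11,6)·0.32^6·0.68^5 = 0.072125
  k=7: C(11,7)·0.32^7·0.68^4 = 0.024244
  k=8: C(11,8)·0.32^8·0.68^3 = 0.005704
  k=9: C(11,9)·0.32^9·0.68^2 = 0.000895
Total = 0.102968

0.1030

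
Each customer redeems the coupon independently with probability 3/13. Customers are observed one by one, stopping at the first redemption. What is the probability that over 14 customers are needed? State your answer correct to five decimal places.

0.02540

Y = number of customers to the first success; geometric, p = 0.230769.
P(Y > 14) = P(first 14 all fail) = (1−p)^14 = 0.0253976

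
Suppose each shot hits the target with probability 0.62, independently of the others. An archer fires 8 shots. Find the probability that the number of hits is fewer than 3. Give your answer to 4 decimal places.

X ~ Binomial(8, 0.62); P(X ≤ 2) = Σ C(8,k) p^k (1−p)^(8−k) over k:
  k=0: C(8,0)·0.62^0·0.38^8 = 0.000435
  k=1: C(8,1)·0.62^1·0.38^7 = 0.005675
  k=2: C(8,2)·0.62^2·0.38^6 = 0.032407
Total = 0.038517

0.0385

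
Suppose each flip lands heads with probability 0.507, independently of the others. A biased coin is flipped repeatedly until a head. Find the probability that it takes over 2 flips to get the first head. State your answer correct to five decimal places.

Y = number of flips to the first success; geometric, p = 0.507.
P(Y > 2) = P(first 2 all fail) = (1−p)^2 = 0.2430490

0.24305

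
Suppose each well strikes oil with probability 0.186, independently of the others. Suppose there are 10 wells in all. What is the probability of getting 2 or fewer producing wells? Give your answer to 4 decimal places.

X ~ Binomial(10, 0.186); P(X ≤ 2) = Σ C(10,k) p^k (1−p)^(10−k) over k:
  k=0: C(10,0)·0.186^0·0.814^10 = 0.127716
  k=1: C(10,1)·0.186^1·0.814^9 = 0.291832
  k=2: C(10,2)·0.186^2·0.814^8 = 0.300078
Total = 0.719625

0.7196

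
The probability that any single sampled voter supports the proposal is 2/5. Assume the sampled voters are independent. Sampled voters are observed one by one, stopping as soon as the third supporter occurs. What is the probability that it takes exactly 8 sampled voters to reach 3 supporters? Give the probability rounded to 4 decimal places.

Y = trial on which the third success occurs; negative binomial, r=3, p=0.40.
P(Y=8) = C(7,2) · p^3 · (1−p)^5
= 21 · 0.064 · 0.07776 = 0.104509

0.1045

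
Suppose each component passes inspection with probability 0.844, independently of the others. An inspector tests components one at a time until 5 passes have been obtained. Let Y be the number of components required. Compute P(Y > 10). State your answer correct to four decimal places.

Needing more than 10 components ⇔ fewer than 5 successes in the first 10. With X ~ Binomial(10, 0.844), P(Y > 10) = P(X ≤ 4).
  k=0: C(10,0)·0.844^0·0.156^10 = 0.000000
  k=1: C(10,1)·0.844^1·0.156^9 = 0.000000
  k=2: C(10,2)·0.844^2·0.156^8 = 0.000011
  k=3: C(10,3)·0.844^3·0.156^7 = 0.000162
  k=4: C(10,4)·0.844^4·0.156^6 = 0.001536
P(X ≤ 4) = 0.001710

0.0017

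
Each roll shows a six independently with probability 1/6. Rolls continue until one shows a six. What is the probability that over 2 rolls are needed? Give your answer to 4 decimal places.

Y = number of rolls to the first success; geometric, p = 0.166667.
P(Y > 2) = P(first 2 all fail) = (1−p)^2 = 0.694444

0.6944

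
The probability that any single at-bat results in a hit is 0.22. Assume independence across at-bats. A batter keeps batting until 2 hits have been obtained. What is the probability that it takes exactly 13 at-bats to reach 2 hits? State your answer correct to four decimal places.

0.0378

Y = trial on which the second success occurs; negative binomial, r=2, p=0.22.
P(Y=13) = C(12,1) · p^2 · (1−p)^11
= 12 · 0.0484 · 0.065019 = 0.037763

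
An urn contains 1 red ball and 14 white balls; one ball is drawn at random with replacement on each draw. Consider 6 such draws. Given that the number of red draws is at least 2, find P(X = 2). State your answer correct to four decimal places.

0.9087

X ~ Binomial(6, 0.066667). Want P(X=2 | X≥2) = P(X=2) / P(X≥2).
P(X=2) = C(6,2)·0.066667^2·0.933333^4 = 0.050589
P(X≥2) = 1 − 0.661029 − 0.283298 = 0.055673
Ratio = 0.050589 / 0.055673 = 0.908688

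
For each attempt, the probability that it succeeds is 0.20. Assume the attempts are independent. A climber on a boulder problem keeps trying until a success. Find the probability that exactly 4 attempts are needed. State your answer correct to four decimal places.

Geometric (trials to first success), p = 0.20.
P(Y = 4) = (1−p)^3 · p = 0.512 · 0.20 = 0.102400

0.1024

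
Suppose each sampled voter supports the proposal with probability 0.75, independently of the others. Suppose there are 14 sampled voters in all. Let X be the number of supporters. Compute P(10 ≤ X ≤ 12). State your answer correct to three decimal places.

X ~ Binomial(14, 0.75); P(10 ≤ X ≤ 12) = Σ C(14,k) p^k (1−p)^(14−k) over k:
  k=10: C(14,10)·0.75^10·0.25^4 = 0.22019
  k=11: C(14,11)·0.75^11·0.25^3 = 0.24021
  k=12: C(14,12)·0.75^12·0.25^2 = 0.18016
Total = 0.64057

0.641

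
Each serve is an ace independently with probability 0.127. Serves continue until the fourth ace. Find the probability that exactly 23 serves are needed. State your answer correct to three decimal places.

0.030

Y = trial on which the fourth success occurs; negative binomial, r=4, p=0.127.
P(Y=23) = C(22,3) · p^4 · (1−p)^19
= 1540 · 0.00026014 · 0.07573 = 0.03034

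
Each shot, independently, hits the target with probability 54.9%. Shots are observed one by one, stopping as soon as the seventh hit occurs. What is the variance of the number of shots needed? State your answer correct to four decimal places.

10.4744

Y = total shots until the seventh success; negative binomial with r=7, p=0.549.
Var(Y) = r(1−p)/p² = 7·0.451 / 0.549² = 10.474418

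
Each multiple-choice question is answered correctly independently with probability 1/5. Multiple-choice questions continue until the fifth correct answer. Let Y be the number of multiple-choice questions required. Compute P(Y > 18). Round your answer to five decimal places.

Needing more than 18 multiple-choice questions ⇔ fewer than 5 successes in the first 18. With X ~ Binomial(18, 0.20), P(Y > 18) = P(X ≤ 4).
  k=0: C(18,0)·0.20^0·0.80^18 = 0.0180144
  k=1: C(18,1)·0.20^1·0.80^17 = 0.0810648
  k=2: C(18,2)·0.20^2·0.80^16 = 0.1722627
  k=3: C(18,3)·0.20^3·0.80^15 = 0.2296836
  k=4: C(18,4)·0.20^4·0.80^14 = 0.2153284
P(X ≤ 4) = 0.7163538

0.71635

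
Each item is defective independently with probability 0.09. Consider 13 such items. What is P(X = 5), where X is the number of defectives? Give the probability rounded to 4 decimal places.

0.0036

X ~ Binomial(n=13, p=0.09).
P(X=5) = C(13,5) · p^5 · (1−p)^8
= 1287 · 5.9049e-06 · 0.47025 = 0.003574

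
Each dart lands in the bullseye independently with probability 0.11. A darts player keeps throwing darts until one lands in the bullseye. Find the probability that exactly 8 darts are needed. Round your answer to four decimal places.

0.0487

Geometric (trials to first success), p = 0.11.
P(Y = 8) = (1−p)^7 · p = 0.44231 · 0.11 = 0.048654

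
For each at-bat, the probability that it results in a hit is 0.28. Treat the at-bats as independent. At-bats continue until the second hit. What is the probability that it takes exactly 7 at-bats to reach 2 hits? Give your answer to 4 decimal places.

Y = trial on which the second success occurs; negative binomial, r=2, p=0.28.
P(Y=7) = C(6,1) · p^2 · (1−p)^5
= 6 · 0.0784 · 0.19349 = 0.091019

0.0910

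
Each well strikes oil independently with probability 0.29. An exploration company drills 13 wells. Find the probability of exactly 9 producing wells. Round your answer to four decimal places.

0.0026

X ~ Binomial(n=13, p=0.29).
P(X=9) = C(13,9) · p^9 · (1−p)^4
= 715 · 1.4507e-05 · 0.25412 = 0.002636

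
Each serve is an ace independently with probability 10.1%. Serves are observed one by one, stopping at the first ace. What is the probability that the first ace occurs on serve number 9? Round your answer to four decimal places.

Geometric (trials to first success), p = 0.101.
P(Y = 9) = (1−p)^8 · p = 0.42666 · 0.101 = 0.043092

0.0431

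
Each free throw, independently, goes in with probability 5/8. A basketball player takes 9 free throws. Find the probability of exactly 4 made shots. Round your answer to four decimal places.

X ~ Binomial(n=9, p=0.625).
P(X=4) = C(9,4) · p^4 · (1−p)^5
= 126 · 0.15259 · 0.0074158 = 0.142576

0.1426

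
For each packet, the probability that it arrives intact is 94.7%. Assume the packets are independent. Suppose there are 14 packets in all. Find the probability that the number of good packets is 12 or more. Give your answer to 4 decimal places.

0.9651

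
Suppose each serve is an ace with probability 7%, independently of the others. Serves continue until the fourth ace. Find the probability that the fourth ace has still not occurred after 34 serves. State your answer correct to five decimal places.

0.78777

Needing more than 34 serves ⇔ fewer than 4 successes in the first 34. With X ~ Binomial(34, 0.07), P(Y > 34) = P(X ≤ 3).
  k=0: C(34,0)·0.07^0·0.93^34 = 0.0848048
  k=1: C(34,1)·0.07^1·0.93^33 = 0.2170272
  k=2: C(34,2)·0.07^2·0.93^32 = 0.2695338
  k=3: C(34,3)·0.07^3·0.93^31 = 0.2163999
P(X ≤ 3) = 0.7877658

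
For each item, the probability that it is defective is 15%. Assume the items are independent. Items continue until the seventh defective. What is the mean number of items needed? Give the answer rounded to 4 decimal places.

Y = total items until the seventh success; negative binomial with r=7, p=0.15.
E[Y] = r / p = 7 / 0.15 = 46.666667

46.6667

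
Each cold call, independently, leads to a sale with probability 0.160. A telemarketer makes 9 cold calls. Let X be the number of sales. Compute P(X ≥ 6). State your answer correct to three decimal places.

X ~ Binomial(9, 0.16); P(X ≥ 6) = Σ C(9,k) p^k (1−p)^(9−k) over k:
  k=6: C(9,6)·0.16^6·0.84^3 = 0.00084
  k=7: C(9,7)·0.16^7·0.84^2 = 0.00007
  k=8: C(9,8)·0.16^8·0.84^1 = 0.00000
  k=9: C(9,9)·0.16^9·0.84^0 = 0.00000
Total = 0.00091

0.001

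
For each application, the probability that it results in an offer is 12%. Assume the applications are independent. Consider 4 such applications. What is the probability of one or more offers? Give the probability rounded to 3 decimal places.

0.400

P(at least one) = 1 − P(none) = 1 − (1 − 0.12)^4
= 1 − 0.59970 = 0.40030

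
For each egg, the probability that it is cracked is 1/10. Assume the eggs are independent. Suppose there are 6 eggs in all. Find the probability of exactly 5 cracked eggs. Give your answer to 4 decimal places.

0.0001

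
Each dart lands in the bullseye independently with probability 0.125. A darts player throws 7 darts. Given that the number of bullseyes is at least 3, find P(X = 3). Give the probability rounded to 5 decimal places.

0.86528

X ~ Binomial(7, 0.125). Want P(X=3 | X≥3) = P(X=3) / P(X≥3).
P(X=3) = C(7,3)·0.125^3·0.875^4 = 0.0400710
P(X≥3) = 1 − 0.3926959 − 0.3926959 − 0.1682982 = 0.0463099
Ratio = 0.0400710 / 0.0463099 = 0.8652787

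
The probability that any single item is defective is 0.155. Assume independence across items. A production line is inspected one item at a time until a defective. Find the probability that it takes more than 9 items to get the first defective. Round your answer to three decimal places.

Y = number of items to the first success; geometric, p = 0.155.
P(Y > 9) = P(first 9 all fail) = (1−p)^9 = 0.21964

0.220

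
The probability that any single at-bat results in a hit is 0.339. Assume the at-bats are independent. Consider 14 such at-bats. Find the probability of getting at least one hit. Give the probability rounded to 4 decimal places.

P(at least one) = 1 − P(none) = 1 − (1 − 0.339)^14
= 1 − 0.003040 = 0.996960

0.9970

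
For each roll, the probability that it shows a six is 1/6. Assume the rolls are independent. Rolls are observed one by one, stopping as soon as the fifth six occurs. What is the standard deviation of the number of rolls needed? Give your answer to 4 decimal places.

12.2474

Y = total rolls until the fifth success; negative binomial with r=5, p=0.166667.
SD(Y) = √[r(1−p)/p²] = √(150.000000) = 12.247449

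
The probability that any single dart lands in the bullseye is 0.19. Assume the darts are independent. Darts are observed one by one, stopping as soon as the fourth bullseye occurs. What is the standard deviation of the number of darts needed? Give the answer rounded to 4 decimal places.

Y = total darts until the fourth success; negative binomial with r=4, p=0.19.
SD(Y) = √[r(1−p)/p²] = √(89.750693) = 9.473684

9.4737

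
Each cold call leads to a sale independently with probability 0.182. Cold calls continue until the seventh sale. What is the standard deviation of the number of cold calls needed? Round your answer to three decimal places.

Y = total cold calls until the seventh success; negative binomial with r=7, p=0.182.
SD(Y) = √[r(1−p)/p²] = √(172.86560) = 13.14784

13.148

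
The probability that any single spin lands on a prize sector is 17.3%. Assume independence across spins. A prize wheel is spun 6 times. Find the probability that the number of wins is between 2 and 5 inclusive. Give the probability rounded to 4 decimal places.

X ~ Binomial(6, 0.173); P(2 ≤ X ≤ 5) = Σ C(6,k) p^k (1−p)^(6−k) over k:
  k=2: C(6,2)·0.173^2·0.827^4 = 0.209993
  k=3: C(6,3)·0.173^3·0.827^3 = 0.058571
  k=4: C(6,4)·0.173^4·0.827^2 = 0.009189
  k=5: C(6,5)·0.173^5·0.827^1 = 0.000769
Total = 0.278523

0.2785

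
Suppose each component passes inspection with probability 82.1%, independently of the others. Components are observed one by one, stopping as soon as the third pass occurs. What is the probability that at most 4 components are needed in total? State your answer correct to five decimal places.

Finishing within 4 components ⇔ at least 3 successes in the first 4. With X ~ Binomial(4, 0.821), P(Y ≤ 4) = 1 − P(X ≤ 2).
  k=0: C(4,0)·0.821^0·0.179^4 = 0.0010266
  k=1: C(4,1)·0.821^1·0.179^3 = 0.0188349
  k=2: C(4,2)·0.821^2·0.179^2 = 0.1295817
1 − 0.1494432 = 0.8505568

0.85056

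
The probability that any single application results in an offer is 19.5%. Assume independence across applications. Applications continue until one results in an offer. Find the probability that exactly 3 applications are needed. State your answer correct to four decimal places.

Geometric (trials to first success), p = 0.195.
P(Y = 3) = (1−p)^2 · p = 0.64802 · 0.195 = 0.126365

0.1264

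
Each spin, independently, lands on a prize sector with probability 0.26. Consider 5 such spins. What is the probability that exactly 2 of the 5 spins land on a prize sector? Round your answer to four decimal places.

0.2739

X ~ Binomial(n=5, p=0.26).
P(X=2) = C(5,2) · p^2 · (1−p)^3
= 10 · 0.0676 · 0.40522 = 0.273931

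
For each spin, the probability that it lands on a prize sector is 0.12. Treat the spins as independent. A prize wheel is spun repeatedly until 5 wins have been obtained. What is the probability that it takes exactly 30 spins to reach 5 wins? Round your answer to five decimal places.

0.02419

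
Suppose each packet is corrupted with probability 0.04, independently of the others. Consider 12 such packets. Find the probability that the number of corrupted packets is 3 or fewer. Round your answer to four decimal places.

0.9990

X ~ Binomial(12, 0.04); P(X ≤ 3) = Σ C(12,k) p^k (1−p)^(12−k) over k:
  k=0: C(12,0)·0.04^0·0.96^12 = 0.612710
  k=1: C(12,1)·0.04^1·0.96^11 = 0.306355
  k=2: C(12,2)·0.04^2·0.96^10 = 0.070206
  k=3: C(12,3)·0.04^3·0.96^9 = 0.009751
Total = 0.999022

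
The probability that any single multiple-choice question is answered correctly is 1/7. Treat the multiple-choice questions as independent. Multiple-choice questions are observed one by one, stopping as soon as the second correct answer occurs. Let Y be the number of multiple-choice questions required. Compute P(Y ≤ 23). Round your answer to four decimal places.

0.8605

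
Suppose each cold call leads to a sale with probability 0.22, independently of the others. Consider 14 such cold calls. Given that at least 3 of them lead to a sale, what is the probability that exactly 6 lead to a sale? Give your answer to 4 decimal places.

0.0748

X ~ Binomial(14, 0.22). Want P(X=6 | X≥3) = P(X=6) / P(X≥3).
P(X=6) = C(14,6)·0.22^6·0.78^8 = 0.046650
P(X≥3) = 1 − 0.030855 − 0.121837 − 0.223369 = 0.623939
Ratio = 0.046650 / 0.623939 = 0.074766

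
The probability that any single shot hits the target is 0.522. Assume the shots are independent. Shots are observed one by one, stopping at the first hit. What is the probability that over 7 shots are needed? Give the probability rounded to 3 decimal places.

0.006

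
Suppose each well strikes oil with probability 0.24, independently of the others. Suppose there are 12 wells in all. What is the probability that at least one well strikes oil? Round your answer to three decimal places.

0.963

P(at least one) = 1 − P(none) = 1 − (1 − 0.24)^12
= 1 − 0.03713 = 0.96287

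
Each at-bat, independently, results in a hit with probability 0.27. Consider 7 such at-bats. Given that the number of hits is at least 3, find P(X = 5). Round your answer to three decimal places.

0.056

X ~ Binomial(7, 0.27). Want P(X=5 | X≥3) = P(X=5) / P(X≥3).
P(X=5) = C(7,5)·0.27^5·0.73^2 = 0.01606
P(X≥3) = 1 − 0.11047 − 0.28602 − 0.31737 = 0.28614
Ratio = 0.01606 / 0.28614 = 0.05612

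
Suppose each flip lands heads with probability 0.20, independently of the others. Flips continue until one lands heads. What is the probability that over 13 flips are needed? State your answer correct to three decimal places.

0.055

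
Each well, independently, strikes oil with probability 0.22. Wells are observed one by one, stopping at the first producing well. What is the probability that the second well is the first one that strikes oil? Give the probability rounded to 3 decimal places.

0.172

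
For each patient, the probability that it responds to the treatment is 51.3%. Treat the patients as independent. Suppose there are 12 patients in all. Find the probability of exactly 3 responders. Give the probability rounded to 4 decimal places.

X ~ Binomial(n=12, p=0.513).
P(X=3) = C(12,3) · p^3 · (1−p)^9
= 220 · 0.13501 · 0.0015409 = 0.045765

0.0458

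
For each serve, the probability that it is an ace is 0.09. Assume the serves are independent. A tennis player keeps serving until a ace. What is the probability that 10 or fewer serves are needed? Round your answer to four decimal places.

Y = number of serves to the first success; geometric, p = 0.09.
P(Y ≤ 10) = 1 − (1−p)^10 = 1 − 0.389416 = 0.610584

0.6106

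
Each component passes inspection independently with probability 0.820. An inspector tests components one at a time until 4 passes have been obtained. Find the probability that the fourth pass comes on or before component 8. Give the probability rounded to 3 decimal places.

0.993

Finishing within 8 components ⇔ at least 4 successes in the first 8. With X ~ Binomial(8, 0.82), P(Y ≤ 8) = 1 − P(X ≤ 3).
  k=0: C(8,0)·0.82^0·0.18^8 = 0.00000
  k=1: C(8,1)·0.82^1·0.18^7 = 0.00004
  k=2: C(8,2)·0.82^2·0.18^6 = 0.00064
  k=3: C(8,3)·0.82^3·0.18^5 = 0.00583
1 − 0.00652 = 0.99348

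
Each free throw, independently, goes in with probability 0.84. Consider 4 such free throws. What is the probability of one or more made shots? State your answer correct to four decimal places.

0.9993

P(at least one) = 1 − P(none) = 1 − (1 − 0.84)^4
= 1 − 0.000655 = 0.999345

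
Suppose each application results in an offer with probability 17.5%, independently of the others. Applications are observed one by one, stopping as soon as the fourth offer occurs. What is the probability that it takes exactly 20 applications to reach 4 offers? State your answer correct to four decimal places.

0.0419

Y = trial on which the fourth success occurs; negative binomial, r=4, p=0.175.
P(Y=20) = C(19,3) · p^4 · (1−p)^16
= 969 · 0.00093789 · 0.046054 = 0.041854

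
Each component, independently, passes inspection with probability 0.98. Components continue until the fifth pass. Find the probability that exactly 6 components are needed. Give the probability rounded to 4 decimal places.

0.0904

Y = trial on which the fifth success occurs; negative binomial, r=5, p=0.98.
P(Y=6) = C(5,4) · p^5 · (1−p)^1
= 5 · 0.90392 · 0.02 = 0.090392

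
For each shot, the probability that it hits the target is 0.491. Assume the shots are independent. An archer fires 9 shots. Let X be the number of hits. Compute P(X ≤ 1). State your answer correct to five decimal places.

0.02220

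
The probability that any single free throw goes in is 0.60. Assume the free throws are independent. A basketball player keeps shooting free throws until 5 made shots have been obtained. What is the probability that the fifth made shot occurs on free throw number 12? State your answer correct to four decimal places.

0.0420

Y = trial on which the fifth success occurs; negative binomial, r=5, p=0.60.
P(Y=12) = C(11,4) · p^5 · (1−p)^7
= 330 · 0.07776 · 0.0016384 = 0.042043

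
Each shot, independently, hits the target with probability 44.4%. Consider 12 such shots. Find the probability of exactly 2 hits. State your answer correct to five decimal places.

X ~ Binomial(n=12, p=0.444).
P(X=2) = C(12,2) · p^2 · (1−p)^10
= 66 · 0.19714 · 0.0028232 = 0.0367331

0.03673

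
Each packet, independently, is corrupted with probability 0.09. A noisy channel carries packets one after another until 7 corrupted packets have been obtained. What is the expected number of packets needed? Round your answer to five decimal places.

77.77778

Y = total packets until the seventh success; negative binomial with r=7, p=0.09.
E[Y] = r / p = 7 / 0.09 = 77.7777778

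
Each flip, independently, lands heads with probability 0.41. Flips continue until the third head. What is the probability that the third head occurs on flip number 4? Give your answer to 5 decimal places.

0.12199

Y = trial on which the third success occurs; negative binomial, r=3, p=0.41.
P(Y=4) = C(3,2) · p^3 · (1−p)^1
= 3 · 0.068921 · 0.59 = 0.1219902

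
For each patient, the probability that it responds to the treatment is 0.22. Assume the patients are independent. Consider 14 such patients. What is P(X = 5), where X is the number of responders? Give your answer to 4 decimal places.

0.1103

X ~ Binomial(n=14, p=0.22).
P(X=5) = C(14,5) · p^5 · (1−p)^9
= 2002 · 0.00051536 · 0.10687 = 0.110263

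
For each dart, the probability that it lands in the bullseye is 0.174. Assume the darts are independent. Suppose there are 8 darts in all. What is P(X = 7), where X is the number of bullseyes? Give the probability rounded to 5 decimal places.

0.00003

X ~ Binomial(n=8, p=0.174).
P(X=7) = C(8,7) · p^7 · (1−p)^1
= 8 · 4.8289e-06 · 0.826 = 0.0000319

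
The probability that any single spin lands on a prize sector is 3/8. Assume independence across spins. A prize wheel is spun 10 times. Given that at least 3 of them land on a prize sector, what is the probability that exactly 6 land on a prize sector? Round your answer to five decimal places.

0.11294

X ~ Binomial(10, 0.375). Want P(X=6 | X≥3) = P(X=6) / P(X≥3).
P(X=6) = C(10,6)·0.375^6·0.625^4 = 0.0891101
P(X≥3) = 1 − 0.0090949 − 0.0545697 − 0.1473381 = 0.7889972
Ratio = 0.0891101 / 0.7889972 = 0.1129410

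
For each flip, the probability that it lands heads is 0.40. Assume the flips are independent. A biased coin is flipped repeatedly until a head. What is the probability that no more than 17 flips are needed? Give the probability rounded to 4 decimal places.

Y = number of flips to the first success; geometric, p = 0.40.
P(Y ≤ 17) = 1 − (1−p)^17 = 1 − 0.000169 = 0.999831

0.9998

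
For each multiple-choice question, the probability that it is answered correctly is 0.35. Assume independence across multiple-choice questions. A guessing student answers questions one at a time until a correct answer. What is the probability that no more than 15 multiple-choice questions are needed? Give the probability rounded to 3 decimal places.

Y = number of multiple-choice questions to the first success; geometric, p = 0.35.
P(Y ≤ 15) = 1 − (1−p)^15 = 1 − 0.00156 = 0.99844

0.998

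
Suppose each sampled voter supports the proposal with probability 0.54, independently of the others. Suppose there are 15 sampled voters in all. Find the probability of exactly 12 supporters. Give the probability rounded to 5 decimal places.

0.02723

X ~ Binomial(n=15, p=0.54).
P(X=12) = C(15,12) · p^12 · (1−p)^3
= 455 · 0.00061479 · 0.097336 = 0.0272276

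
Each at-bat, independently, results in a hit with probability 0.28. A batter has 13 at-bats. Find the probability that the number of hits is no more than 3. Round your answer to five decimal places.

X ~ Binomial(13, 0.28); P(X ≤ 3) = Σ C(13,k) p^k (1−p)^(13−k) over k:
  k=0: C(13,0)·0.28^0·0.72^13 = 0.0139741
  k=1: C(13,1)·0.28^1·0.72^12 = 0.0706466
  k=2: C(13,2)·0.28^2·0.72^11 = 0.1648421
  k=3: C(13,3)·0.28^3·0.72^10 = 0.2350526
Total = 0.4845154

0.48452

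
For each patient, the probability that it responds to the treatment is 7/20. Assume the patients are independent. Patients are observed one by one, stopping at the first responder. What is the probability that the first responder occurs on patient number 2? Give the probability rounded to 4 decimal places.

0.2275

Geometric (trials to first success), p = 0.35.
P(Y = 2) = (1−p)^1 · p = 0.65 · 0.35 = 0.227500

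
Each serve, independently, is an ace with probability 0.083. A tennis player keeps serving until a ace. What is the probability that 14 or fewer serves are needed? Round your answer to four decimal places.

Y = number of serves to the first success; geometric, p = 0.083.
P(Y ≤ 14) = 1 − (1−p)^14 = 1 − 0.297283 = 0.702717

0.7027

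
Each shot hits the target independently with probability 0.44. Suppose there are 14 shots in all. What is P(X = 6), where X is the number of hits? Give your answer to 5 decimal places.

X ~ Binomial(n=14, p=0.44).
P(X=6) = C(14,6) · p^6 · (1−p)^8
= 3003 · 0.0072563 · 0.0096717 = 0.2107539

0.21075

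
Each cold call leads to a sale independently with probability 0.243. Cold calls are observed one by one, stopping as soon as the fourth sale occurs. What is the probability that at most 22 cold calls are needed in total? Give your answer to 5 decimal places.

0.81880

Finishing within 22 cold calls ⇔ at least 4 successes in the first 22. With X ~ Binomial(22, 0.243), P(Y ≤ 22) = 1 − P(X ≤ 3).
  k=0: C(22,0)·0.243^0·0.757^22 = 0.0021883
  k=1: C(22,1)·0.243^1·0.757^21 = 0.0154541
  k=2: C(22,2)·0.243^2·0.757^20 = 0.0520885
  k=3: C(22,3)·0.243^3·0.757^19 = 0.1114708
1 − 0.1812017 = 0.8187983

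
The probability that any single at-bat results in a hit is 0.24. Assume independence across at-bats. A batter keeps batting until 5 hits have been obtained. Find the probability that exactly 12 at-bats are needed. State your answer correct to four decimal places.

Y = trial on which the fifth success occurs; negative binomial, r=5, p=0.24.
P(Y=12) = C(11,4) · p^5 · (1−p)^7
= 330 · 0.00079626 · 0.14645 = 0.038483

0.0385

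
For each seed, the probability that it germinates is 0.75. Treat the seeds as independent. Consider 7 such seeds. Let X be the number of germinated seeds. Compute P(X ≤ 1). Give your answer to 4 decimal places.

0.0013

X ~ Binomial(7, 0.75); P(X ≤ 1) = Σ C(7,k) p^k (1−p)^(7−k) over k:
  k=0: C(7,0)·0.75^0·0.25^7 = 0.000061
  k=1: C(7,1)·0.75^1·0.25^6 = 0.001282
Total = 0.001343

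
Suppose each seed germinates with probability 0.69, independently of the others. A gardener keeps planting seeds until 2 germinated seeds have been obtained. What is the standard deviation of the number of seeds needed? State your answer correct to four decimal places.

Y = total seeds until the second success; negative binomial with r=2, p=0.69.
SD(Y) = √[r(1−p)/p²] = √(1.302247) = 1.141161

1.1412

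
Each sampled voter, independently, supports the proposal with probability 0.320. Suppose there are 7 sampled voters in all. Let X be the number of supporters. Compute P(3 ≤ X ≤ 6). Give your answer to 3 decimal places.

X ~ Binomial(7, 0.32); P(3 ≤ X ≤ 6) = Σ C(7,k) p^k (1−p)^(7−k) over k:
  k=3: C(7,3)·0.32^3·0.68^4 = 0.24522
  k=4: C(7,4)·0.32^4·0.68^3 = 0.11540
  k=5: C(7,5)·0.32^5·0.68^2 = 0.03258
  k=6: C(7,6)·0.32^6·0.68^1 = 0.00511
Total = 0.39831

0.398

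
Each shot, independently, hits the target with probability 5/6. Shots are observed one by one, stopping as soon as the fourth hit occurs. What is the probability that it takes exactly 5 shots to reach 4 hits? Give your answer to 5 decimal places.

0.32150

Y = trial on which the fourth success occurs; negative binomial, r=4, p=0.833333.
P(Y=5) = C(4,3) · p^4 · (1−p)^1
= 4 · 0.48225 · 0.16667 = 0.3215021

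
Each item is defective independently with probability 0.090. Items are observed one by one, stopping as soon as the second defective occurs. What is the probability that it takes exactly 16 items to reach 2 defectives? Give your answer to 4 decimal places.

0.0324

Y = trial on which the second success occurs; negative binomial, r=2, p=0.09.
P(Y=16) = C(15,1) · p^2 · (1−p)^14
= 15 · 0.0081 · 0.26704 = 0.032446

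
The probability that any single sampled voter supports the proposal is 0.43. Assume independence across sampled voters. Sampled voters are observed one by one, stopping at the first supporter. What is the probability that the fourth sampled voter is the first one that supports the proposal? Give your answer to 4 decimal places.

0.0796

Geometric (trials to first success), p = 0.43.
P(Y = 4) = (1−p)^3 · p = 0.18519 · 0.43 = 0.079633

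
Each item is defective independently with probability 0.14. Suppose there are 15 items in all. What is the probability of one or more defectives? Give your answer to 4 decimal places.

P(at least one) = 1 − P(none) = 1 − (1 − 0.14)^15
= 1 − 0.104106 = 0.895894

0.8959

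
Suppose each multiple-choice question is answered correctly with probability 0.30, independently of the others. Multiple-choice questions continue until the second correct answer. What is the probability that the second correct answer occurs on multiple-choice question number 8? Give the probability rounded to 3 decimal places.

Y = trial on which the second success occurs; negative binomial, r=2, p=0.30.
P(Y=8) = C(7,1) · p^2 · (1−p)^6
= 7 · 0.09 · 0.11765 = 0.07412

0.074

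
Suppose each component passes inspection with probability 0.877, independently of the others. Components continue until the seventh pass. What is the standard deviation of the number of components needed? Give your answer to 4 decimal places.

1.0580

Y = total components until the seventh success; negative binomial with r=7, p=0.877.
SD(Y) = √[r(1−p)/p²] = √(1.119448) = 1.058040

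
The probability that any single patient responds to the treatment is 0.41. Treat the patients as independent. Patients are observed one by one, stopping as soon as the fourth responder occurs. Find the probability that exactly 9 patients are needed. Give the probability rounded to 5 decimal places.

Y = trial on which the fourth success occurs; negative binomial, r=4, p=0.41.
P(Y=9) = C(8,3) · p^4 · (1−p)^5
= 56 · 0.028258 · 0.071492 = 0.1131315

0.11313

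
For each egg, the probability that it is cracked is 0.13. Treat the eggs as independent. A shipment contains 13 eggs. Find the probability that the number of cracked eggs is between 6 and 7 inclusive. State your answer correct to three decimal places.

X ~ Binomial(13, 0.13); P(6 ≤ X ≤ 7) = Σ C(13,k) p^k (1−p)^(13−k) over k:
  k=6: C(13,6)·0.13^6·0.87^7 = 0.00312
  k=7: C(13,7)·0.13^7·0.87^6 = 0.00047
Total = 0.00359

0.004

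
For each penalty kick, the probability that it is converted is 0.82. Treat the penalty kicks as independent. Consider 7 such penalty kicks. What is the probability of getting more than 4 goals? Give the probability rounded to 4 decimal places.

0.8846

X ~ Binomial(7, 0.82); P(X ≥ 5) = Σ C(7,k) p^k (1−p)^(7−k) over k:
  k=5: C(7,5)·0.82^5·0.18^2 = 0.252251
  k=6: C(7,6)·0.82^6·0.18^1 = 0.383048
  k=7: C(7,7)·0.82^7·0.18^0 = 0.249285
Total = 0.884585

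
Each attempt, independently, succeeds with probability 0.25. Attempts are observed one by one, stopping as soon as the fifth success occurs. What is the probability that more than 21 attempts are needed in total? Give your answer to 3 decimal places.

Needing more than 21 attempts ⇔ fewer than 5 successes in the first 21. With X ~ Binomial(21, 0.25), P(Y > 21) = P(X ≤ 4).
  k=0: C(21,0)·0.25^0·0.75^21 = 0.00238
  k=1: C(21,1)·0.25^1·0.75^20 = 0.01665
  k=2: C(21,2)·0.25^2·0.75^19 = 0.05550
  k=3: C(21,3)·0.25^3·0.75^18 = 0.11716
  k=4: C(21,4)·0.25^4·0.75^17 = 0.17574
P(X ≤ 4) = 0.36742

0.367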